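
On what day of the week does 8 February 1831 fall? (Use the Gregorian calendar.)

Doomsday rule: the anchor day for the 1800s is Friday. For year 31: 31÷12 = 2 r 7, and 7÷4 = 1, so 2+7+1 = 10.
Friday + 10 ≡ Monday — that's 1831's doomsday.
In February the doomsday date is Feb 28 (1831 is not a leap year).
Feb 8 is 20 days before Feb 28; 20 mod 7 = 6, so Monday − 6 = Tuesday.

Tuesday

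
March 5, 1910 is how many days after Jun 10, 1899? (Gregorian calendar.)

Jun 10, 1899 → Jun 10, 1900: 365 days.
Jun 10, 1900 → Jun 10, 1901: 365 days.
Jun 10, 1901 → Jun 10, 1902: 365 days.
Jun 10, 1902 → Jun 10, 1903: 365 days.
Jun 10, 1903 → Jun 10, 1904: 366 days (Feb 29, 1904 is in that span).
Jun 10, 1904 → Jun 10, 1905: 365 days.
Jun 10, 1905 → Jun 10, 1906: 365 days.
Jun 10, 1906 → Jun 10, 1907: 365 days.
Jun 10, 1907 → Jun 10, 1908: 366 days (Feb 29, 1908 is in that span).
Jun 10, 1908 → Jun 10, 1909: 365 days.
Jun 10, 1909 → Jul 10, 1909: 30 days (June has 30).
Jul 10, 1909 → Aug 10, 1909: 31 days (July has 31).
Aug 10, 1909 → Sep 10, 1909: 31 days (August has 31).
Sep 10, 1909 → Oct 10, 1909: 30 days (September has 30).
Oct 10, 1909 → Nov 10, 1909: 31 days (October has 31).
Nov 10, 1909 → Dec 10, 1909: 30 days (November has 30).
Dec 10, 1909 → Jan 10, 1910: 31 days (December has 31).
Jan 10, 1910 → Feb 10, 1910: 31 days (January has 31).
Feb 10, 1910 → Mar 5, 1910: 23 days.
Total: 3920 days.

3920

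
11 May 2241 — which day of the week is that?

Doomsday rule: the anchor day for the 2200s is Friday. For year 41: 41÷12 = 3 r 5, and 5÷4 = 1, so 3+5+1 = 9.
Friday + 9 ≡ Sunday — that's 2241's doomsday.
In May the doomsday date is May 9.
May 11 is 2 days after May 9; 2 mod 7 = 2, so Sunday + 2 = Tuesday.

Tuesday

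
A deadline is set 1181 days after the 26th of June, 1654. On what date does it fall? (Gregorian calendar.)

September 19, 1657

+365 (one year) → Jun 26, 1655 (816 left).
+366 (one year; includes Feb 29, 1656) → Jun 26, 1656 (450 left).
+365 (one year) → Jun 26, 1657 (85 left).
Jun has 30 days: +5 → Jul 1, 1657 (80 left).
Jul has 31 days: +31 → Aug 1, 1657 (49 left).
Aug has 31 days: +31 → Sep 1, 1657 (18 left).
+18 → Sep 19, 1657.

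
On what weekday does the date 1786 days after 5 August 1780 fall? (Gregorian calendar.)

Sunday

Aug 5, 1780 is a Saturday.
1786 mod 7 = 1, so 1786 days after a Saturday is Saturday + 1 = Sunday.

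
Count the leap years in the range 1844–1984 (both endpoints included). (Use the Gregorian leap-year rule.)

Multiples of 4 in [1844,1984]: 36.
Of those, multiples of 100: 1 (not leap unless ÷400).
Multiples of 400: 0.
Leap years = 36 − 1 + 0 = 35.

35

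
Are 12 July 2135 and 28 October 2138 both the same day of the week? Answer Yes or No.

From Jul 12, 2135 to Oct 28, 2138 is 1204 days.
1204 mod 7 = 0, so they are the same weekday.
(Jul 12, 2135 is a Tuesday; Oct 28, 2138 is a Tuesday.)

Yes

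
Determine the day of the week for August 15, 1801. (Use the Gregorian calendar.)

Doomsday rule: the anchor day for the 1800s is Friday. For year 01: 1÷12 = 0 r 1, and 1÷4 = 0, so 0+1+0 = 1.
Friday + 1 ≡ Saturday — that's 1801's doomsday.
In August the doomsday date is Aug 8.
Aug 15 is 7 days after Aug 8; 7 mod 7 = 0, so Saturday + 0 = Saturday.

Saturday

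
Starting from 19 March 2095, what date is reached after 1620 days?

+366 (one year; includes Feb 29, 2096) → Mar 19, 2096 (1254 left).
+365 (one year) → Mar 19, 2097 (889 left).
+365 (one year) → Mar 19, 2098 (524 left).
+365 (one year) → Mar 19, 2099 (159 left).
Mar has 31 days: +13 → Apr 1, 2099 (146 left).
Apr has 30 days: +30 → May 1, 2099 (116 left).
May has 31 days: +31 → Jun 1, 2099 (85 left).
Jun has 30 days: +30 → Jul 1, 2099 (55 left).
Jul has 31 days: +31 → Aug 1, 2099 (24 left).
+24 → Aug 25, 2099.

August 25, 2099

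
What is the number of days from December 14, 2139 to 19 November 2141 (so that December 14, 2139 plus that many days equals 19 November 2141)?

706

Dec 14, 2139 → Dec 14, 2140: 366 days (Feb 29, 2140 is in that span).
Dec 14, 2140 → Jan 14, 2141: 31 days (December has 31).
Jan 14, 2141 → Feb 14, 2141: 31 days (January has 31).
Feb 14, 2141 → Mar 14, 2141: 28 days (February has 28).
Mar 14, 2141 → Apr 14, 2141: 31 days (March has 31).
Apr 14, 2141 → May 14, 2141: 30 days (April has 30).
May 14, 2141 → Jun 14, 2141: 31 days (May has 31).
Jun 14, 2141 → Jul 14, 2141: 30 days (June has 30).
Jul 14, 2141 → Aug 14, 2141: 31 days (July has 31).
Aug 14, 2141 → Sep 14, 2141: 31 days (August has 31).
Sep 14, 2141 → Oct 14, 2141: 30 days (September has 30).
Oct 14, 2141 → Nov 14, 2141: 31 days (October has 31).
Nov 14, 2141 → Nov 19, 2141: 5 days.
Total: 706 days.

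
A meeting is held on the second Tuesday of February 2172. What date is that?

February 11, 2172

February 1, 2172 is a Saturday.
The first Tuesday is therefore February 4 (3 days later).
The second Tuesday is 4 + 1×7 = February 11.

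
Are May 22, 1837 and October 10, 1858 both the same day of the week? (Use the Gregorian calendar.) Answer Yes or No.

From May 22, 1837 to Oct 10, 1858 is 7811 days.
7811 mod 7 = 6, so they are different weekdays.
(May 22, 1837 is a Monday; Oct 10, 1858 is a Sunday.)

No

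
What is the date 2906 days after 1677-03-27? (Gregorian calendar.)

+365 (one year) → Mar 27, 1678 (2541 left).
+365 (one year) → Mar 27, 1679 (2176 left).
+366 (one year; includes Feb 29, 1680) → Mar 27, 1680 (1810 left).
+365 (one year) → Mar 27, 1681 (1445 left).
+365 (one year) → Mar 27, 1682 (1080 left).
+365 (one year) → Mar 27, 1683 (715 left).
+366 (one year; includes Feb 29, 1684) → Mar 27, 1684 (349 left).
Mar has 31 days: +5 → Apr 1, 1684 (344 left).
Apr has 30 days: +30 → May 1, 1684 (314 left).
May has 31 days: +31 → Jun 1, 1684 (283 left).
Jun has 30 days: +30 → Jul 1, 1684 (253 left).
Jul has 31 days: +31 → Aug 1, 1684 (222 left).
Aug has 31 days: +31 → Sep 1, 1684 (191 left).
Sep has 30 days: +30 → Oct 1, 1684 (161 left).
Oct has 31 days: +31 → Nov 1, 1684 (130 left).
Nov has 30 days: +30 → Dec 1, 1684 (100 left).
Dec has 31 days: +31 → Jan 1, 1685 (69 left).
Jan has 31 days: +31 → Feb 1, 1685 (38 left).
Feb has 28 days: +28 → Mar 1, 1685 (10 left).
+10 → Mar 11, 1685.

March 11, 1685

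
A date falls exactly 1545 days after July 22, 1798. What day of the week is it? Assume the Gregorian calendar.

Friday

First find the weekday of Jul 22, 1798. Doomsday rule: the anchor day for the 1700s is Sunday. For year 98: 98÷12 = 8 r 2, and 2÷4 = 0, so 8+2+0 = 10.
Sunday + 10 ≡ Wednesday — that's 1798's doomsday.
In July the doomsday date is Jul 11.
Jul 22 is 11 days after Jul 11; 11 mod 7 = 4, so Wednesday + 4 = Sunday.
1545 mod 7 = 5, so 1545 days after a Sunday is Sunday + 5 = Friday.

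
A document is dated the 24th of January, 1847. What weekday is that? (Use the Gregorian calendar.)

Sunday

Doomsday rule: the anchor day for the 1800s is Friday. For year 47: 47÷12 = 3 r 11, and 11÷4 = 2, so 3+11+2 = 16.
Friday + 16 ≡ Sunday — that's 1847's doomsday.
In January the doomsday date is Jan 3 (1847 is not a leap year).
Jan 24 is 21 days after Jan 3; 21 mod 7 = 0, so Sunday + 0 = Sunday.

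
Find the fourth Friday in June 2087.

June 1, 2087 is a Sunday.
The first Friday is therefore June 6 (5 days later).
The fourth Friday is 6 + 3×7 = June 27.

June 27, 2087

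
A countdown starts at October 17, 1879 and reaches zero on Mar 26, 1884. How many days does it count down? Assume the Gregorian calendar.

1622

Oct 17, 1879 → Oct 17, 1880: 366 days (Feb 29, 1880 is in that span).
Oct 17, 1880 → Oct 17, 1881: 365 days.
Oct 17, 1881 → Oct 17, 1882: 365 days.
Oct 17, 1882 → Oct 17, 1883: 365 days.
Oct 17, 1883 → Nov 17, 1883: 31 days (October has 31).
Nov 17, 1883 → Dec 17, 1883: 30 days (November has 30).
Dec 17, 1883 → Jan 17, 1884: 31 days (December has 31).
Jan 17, 1884 → Feb 17, 1884: 31 days (January has 31).
Feb 17, 1884 → Mar 17, 1884: 29 days (February has 29).
Mar 17, 1884 → Mar 26, 1884: 9 days.
Total: 1622 days.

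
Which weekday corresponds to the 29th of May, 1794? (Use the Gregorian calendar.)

Doomsday rule: the anchor day for the 1700s is Sunday. For year 94: 94÷12 = 7 r 10, and 10÷4 = 2, so 7+10+2 = 19.
Sunday + 19 ≡ Friday — that's 1794's doomsday.
In May the doomsday date is May 9.
May 29 is 20 days after May 9; 20 mod 7 = 6, so Friday + 6 = Thursday.

Thursday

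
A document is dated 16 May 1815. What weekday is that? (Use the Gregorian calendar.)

Doomsday rule: the anchor day for the 1800s is Friday. For year 15: 15÷12 = 1 r 3, and 3÷4 = 0, so 1+3+0 = 4.
Friday + 4 ≡ Tuesday — that's 1815's doomsday.
In May the doomsday date is May 9.
May 16 is 7 days after May 9; 7 mod 7 = 0, so Tuesday + 0 = Tuesday.

Tuesday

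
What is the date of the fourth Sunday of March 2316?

March 26, 2316

March 1, 2316 is a Wednesday.
The first Sunday is therefore March 5 (4 days later).
The fourth Sunday is 5 + 3×7 = March 26.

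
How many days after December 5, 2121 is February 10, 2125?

Dec 5, 2121 → Dec 5, 2122: 365 days.
Dec 5, 2122 → Dec 5, 2123: 365 days.
Dec 5, 2123 → Dec 5, 2124: 366 days (Feb 29, 2124 is in that span).
Dec 5, 2124 → Jan 5, 2125: 31 days (December has 31).
Jan 5, 2125 → Feb 5, 2125: 31 days (January has 31).
Feb 5, 2125 → Feb 10, 2125: 5 days.
Total: 1163 days.

1163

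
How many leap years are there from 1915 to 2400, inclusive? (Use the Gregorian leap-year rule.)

Multiples of 4 in [1915,2400]: 122.
Of those, multiples of 100: 5 (not leap unless ÷400).
Multiples of 400: 2.
Leap years = 122 − 5 + 2 = 119.

119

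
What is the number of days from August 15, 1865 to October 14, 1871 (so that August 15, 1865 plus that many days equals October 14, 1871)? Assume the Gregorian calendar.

Aug 15, 1865 → Aug 15, 1866: 365 days.
Aug 15, 1866 → Aug 15, 1867: 365 days.
Aug 15, 1867 → Aug 15, 1868: 366 days (Feb 29, 1868 is in that span).
Aug 15, 1868 → Aug 15, 1869: 365 days.
Aug 15, 1869 → Aug 15, 1870: 365 days.
Aug 15, 1870 → Aug 15, 1871: 365 days.
Aug 15, 1871 → Sep 15, 1871: 31 days (August has 31).
Sep 15, 1871 → Oct 14, 1871: 29 days.
Total: 2251 days.

2251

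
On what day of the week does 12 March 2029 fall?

Monday

Doomsday rule: the anchor day for the 2000s is Tuesday. For year 29: 29÷12 = 2 r 5, and 5÷4 = 1, so 2+5+1 = 8.
Tuesday + 8 ≡ Wednesday — that's 2029's doomsday.
In March the doomsday date is Mar 14.
Mar 12 is 2 days before Mar 14; 2 mod 7 = 2, so Wednesday − 2 = Monday.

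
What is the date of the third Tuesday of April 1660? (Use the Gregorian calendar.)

April 1, 1660 is a Thursday.
The first Tuesday is therefore April 6 (5 days later).
The third Tuesday is 6 + 2×7 = April 20.

April 20, 1660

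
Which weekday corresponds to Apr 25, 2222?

Thursday

Doomsday rule: the anchor day for the 2200s is Friday. For year 22: 22÷12 = 1 r 10, and 10÷4 = 2, so 1+10+2 = 13.
Friday + 13 ≡ Thursday — that's 2222's doomsday.
In April the doomsday date is Apr 4.
Apr 25 is 21 days after Apr 4; 21 mod 7 = 0, so Thursday + 0 = Thursday.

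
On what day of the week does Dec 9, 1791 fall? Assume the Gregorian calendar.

Friday

Doomsday rule: the anchor day for the 1700s is Sunday. For year 91: 91÷12 = 7 r 7, and 7÷4 = 1, so 7+7+1 = 15.
Sunday + 15 ≡ Monday — that's 1791's doomsday.
In December the doomsday date is Dec 12.
Dec 9 is 3 days before Dec 12; 3 mod 7 = 3, so Monday − 3 = Friday.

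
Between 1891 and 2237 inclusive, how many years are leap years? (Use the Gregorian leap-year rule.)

84

Multiples of 4 in [1891,2237]: 87.
Of those, multiples of 100: 4 (not leap unless ÷400).
Multiples of 400: 1.
Leap years = 87 − 4 + 1 = 84.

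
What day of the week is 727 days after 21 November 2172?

Friday

First find the weekday of Nov 21, 2172. Doomsday rule: the anchor day for the 2100s is Sunday. For year 72: 72÷12 = 6 r 0, and 0÷4 = 0, so 6+0+0 = 6.
Sunday + 6 ≡ Saturday — that's 2172's doomsday.
In November the doomsday date is Nov 7.
Nov 21 is 14 days after Nov 7; 14 mod 7 = 0, so Saturday + 0 = Saturday.
727 mod 7 = 6, so 727 days after a Saturday is Saturday + 6 = Friday.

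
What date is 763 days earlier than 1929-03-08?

−365 (one year) → Mar 8, 1928 (398 left).
−8 → Feb 29, 1928 (end of Feb, 29 days; 390 left).
−29 → Jan 31, 1928 (end of Jan, 31 days; 361 left).
−31 → Dec 31, 1927 (end of Dec, 31 days; 330 left).
−31 → Nov 30, 1927 (end of Nov, 30 days; 299 left).
−30 → Oct 31, 1927 (end of Oct, 31 days; 269 left).
−31 → Sep 30, 1927 (end of Sep, 30 days; 238 left).
−30 → Aug 31, 1927 (end of Aug, 31 days; 208 left).
−31 → Jul 31, 1927 (end of Jul, 31 days; 177 left).
−31 → Jun 30, 1927 (end of Jun, 30 days; 146 left).
−30 → May 31, 1927 (end of May, 31 days; 116 left).
−31 → Apr 30, 1927 (end of Apr, 30 days; 85 left).
−30 → Mar 31, 1927 (end of Mar, 31 days; 55 left).
−31 → Feb 28, 1927 (end of Feb, 28 days; 24 left).
−24 → Feb 4, 1927.

February 4, 1927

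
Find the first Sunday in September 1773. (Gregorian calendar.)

September 5, 1773

September 1, 1773 is a Wednesday.
The first Sunday is therefore September 5 (4 days later).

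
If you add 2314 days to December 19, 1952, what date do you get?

April 21, 1959

+365 (one year) → Dec 19, 1953 (1949 left).
+365 (one year) → Dec 19, 1954 (1584 left).
+365 (one year) → Dec 19, 1955 (1219 left).
+366 (one year; includes Feb 29, 1956) → Dec 19, 1956 (853 left).
+365 (one year) → Dec 19, 1957 (488 left).
+365 (one year) → Dec 19, 1958 (123 left).
Dec has 31 days: +13 → Jan 1, 1959 (110 left).
Jan has 31 days: +31 → Feb 1, 1959 (79 left).
Feb has 28 days: +28 → Mar 1, 1959 (51 left).
Mar has 31 days: +31 → Apr 1, 1959 (20 left).
+20 → Apr 21, 1959.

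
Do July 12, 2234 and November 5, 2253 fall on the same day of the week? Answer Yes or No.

Yes

From Jul 12, 2234 to Nov 5, 2253 is 7056 days.
7056 mod 7 = 0, so they are the same weekday.
(Jul 12, 2234 is a Saturday; Nov 5, 2253 is a Saturday.)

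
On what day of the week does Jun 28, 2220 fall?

Wednesday

Doomsday rule: the anchor day for the 2200s is Friday. For year 20: 20÷12 = 1 r 8, and 8÷4 = 2, so 1+8+2 = 11.
Friday + 11 ≡ Tuesday — that's 2220's doomsday.
In June the doomsday date is Jun 6.
Jun 28 is 22 days after Jun 6; 22 mod 7 = 1, so Tuesday + 1 = Wednesday.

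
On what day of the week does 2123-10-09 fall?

Doomsday rule: the anchor day for the 2100s is Sunday. For year 23: 23÷12 = 1 r 11, and 11÷4 = 2, so 1+11+2 = 14.
Sunday + 14 ≡ Sunday — that's 2123's doomsday.
In October the doomsday date is Oct 10.
Oct 9 is 1 day before Oct 10; 1 mod 7 = 1, so Sunday − 1 = Saturday.

Saturday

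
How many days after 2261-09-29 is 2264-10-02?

1099

Sep 29, 2261 → Sep 29, 2262: 365 days.
Sep 29, 2262 → Sep 29, 2263: 365 days.
Sep 29, 2263 → Oct 29, 2263: 30 days (September has 30).
Oct 29, 2263 → Nov 29, 2263: 31 days (October has 31).
Nov 29, 2263 → Dec 29, 2263: 30 days (November has 30).
Dec 29, 2263 → Jan 29, 2264: 31 days (December has 31).
Jan 29, 2264 → Feb 29, 2264: 31 days (January has 31).
Feb 29, 2264 → Mar 29, 2264: 29 days (February has 29).
Mar 29, 2264 → Apr 29, 2264: 31 days (March has 31).
Apr 29, 2264 → May 29, 2264: 30 days (April has 30).
May 29, 2264 → Jun 29, 2264: 31 days (May has 31).
Jun 29, 2264 → Jul 29, 2264: 30 days (June has 30).
Jul 29, 2264 → Aug 29, 2264: 31 days (July has 31).
Aug 29, 2264 → Sep 29, 2264: 31 days (August has 31).
Sep 29, 2264 → Oct 2, 2264: 3 days.
Total: 1099 days.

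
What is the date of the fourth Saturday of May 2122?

May 1, 2122 is a Friday.
The first Saturday is therefore May 2 (1 days later).
The fourth Saturday is 2 + 3×7 = May 23.

May 23, 2122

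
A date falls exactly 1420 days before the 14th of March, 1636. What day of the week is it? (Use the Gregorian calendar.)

First find the weekday of Mar 14, 1636. Doomsday rule: the anchor day for the 1600s is Tuesday. For year 36: 36÷12 = 3 r 0, and 0÷4 = 0, so 3+0+0 = 3.
Tuesday + 3 ≡ Friday — that's 1636's doomsday.
In March the doomsday date is Mar 14.
Mar 14 is the doomsday itself: Friday.
1420 mod 7 = 6, so 1420 days before a Friday is Friday − 6 = Saturday.

Saturday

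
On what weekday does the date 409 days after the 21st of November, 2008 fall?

Nov 21, 2008 is a Friday.
409 mod 7 = 3, so 409 days after a Friday is Friday + 3 = Monday.

Monday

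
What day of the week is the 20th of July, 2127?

Sunday

Doomsday rule: the anchor day for the 2100s is Sunday. For year 27: 27÷12 = 2 r 3, and 3÷4 = 0, so 2+3+0 = 5.
Sunday + 5 ≡ Friday — that's 2127's doomsday.
In July the doomsday date is Jul 11.
Jul 20 is 9 days after Jul 11; 9 mod 7 = 2, so Friday + 2 = Sunday.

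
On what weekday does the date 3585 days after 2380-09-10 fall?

First find the weekday of Sep 10, 2380. Doomsday rule: the anchor day for the 2300s is Wednesday. For year 80: 80÷12 = 6 r 8, and 8÷4 = 2, so 6+8+2 = 16.
Wednesday + 16 ≡ Friday — that's 2380's doomsday.
In September the doomsday date is Sep 5.
Sep 10 is 5 days after Sep 5; 5 mod 7 = 5, so Friday + 5 = Wednesday.
3585 mod 7 = 1, so 3585 days after a Wednesday is Wednesday + 1 = Thursday.

Thursday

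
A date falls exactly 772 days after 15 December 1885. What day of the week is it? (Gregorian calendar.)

Dec 15, 1885 is a Tuesday.
772 mod 7 = 2, so 772 days after a Tuesday is Tuesday + 2 = Thursday.

Thursday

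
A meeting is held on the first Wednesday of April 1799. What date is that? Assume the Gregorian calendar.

April 3, 1799

April 1, 1799 is a Monday.
The first Wednesday is therefore April 3 (2 days later).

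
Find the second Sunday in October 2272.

October 13, 2272

October 1, 2272 is a Tuesday.
The first Sunday is therefore October 6 (5 days later).
The second Sunday is 6 + 1×7 = October 13.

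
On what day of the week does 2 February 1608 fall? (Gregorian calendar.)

Saturday

Doomsday rule: the anchor day for the 1600s is Tuesday. For year 08: 8÷12 = 0 r 8, and 8÷4 = 2, so 0+8+2 = 10.
Tuesday + 10 ≡ Friday — that's 1608's doomsday.
In February the doomsday date is Feb 29 (1608 is a leap year (divisible by 4)).
Feb 2 is 27 days before Feb 29; 27 mod 7 = 6, so Friday − 6 = Saturday.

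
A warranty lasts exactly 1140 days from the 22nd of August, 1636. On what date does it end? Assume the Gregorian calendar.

+365 (one year) → Aug 22, 1637 (775 left).
+365 (one year) → Aug 22, 1638 (410 left).
+365 (one year) → Aug 22, 1639 (45 left).
Aug has 31 days: +10 → Sep 1, 1639 (35 left).
Sep has 30 days: +30 → Oct 1, 1639 (5 left).
+5 → Oct 6, 1639.

October 6, 1639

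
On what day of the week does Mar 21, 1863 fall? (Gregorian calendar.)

Doomsday rule: the anchor day for the 1800s is Friday. For year 63: 63÷12 = 5 r 3, and 3÷4 = 0, so 5+3+0 = 8.
Friday + 8 ≡ Saturday — that's 1863's doomsday.
In March the doomsday date is Mar 14.
Mar 21 is 7 days after Mar 14; 7 mod 7 = 0, so Saturday + 0 = Saturday.

Saturday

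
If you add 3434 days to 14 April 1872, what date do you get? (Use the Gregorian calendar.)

September 8, 1881

+365 (one year) → Apr 14, 1873 (3069 left).
+365 (one year) → Apr 14, 1874 (2704 left).
+365 (one year) → Apr 14, 1875 (2339 left).
+366 (one year; includes Feb 29, 1876) → Apr 14, 1876 (1973 left).
+365 (one year) → Apr 14, 1877 (1608 left).
+365 (one year) → Apr 14, 1878 (1243 left).
+365 (one year) → Apr 14, 1879 (878 left).
+366 (one year; includes Feb 29, 1880) → Apr 14, 1880 (512 left).
+365 (one year) → Apr 14, 1881 (147 left).
Apr has 30 days: +17 → May 1, 1881 (130 left).
May has 31 days: +31 → Jun 1, 1881 (99 left).
Jun has 30 days: +30 → Jul 1, 1881 (69 left).
Jul has 31 days: +31 → Aug 1, 1881 (38 left).
Aug has 31 days: +31 → Sep 1, 1881 (7 left).
+7 → Sep 8, 1881.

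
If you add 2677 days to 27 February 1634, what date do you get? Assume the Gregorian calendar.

June 27, 1641

+365 (one year) → Feb 27, 1635 (2312 left).
+365 (one year) → Feb 27, 1636 (1947 left).
+366 (one year; includes Feb 29, 1636) → Feb 27, 1637 (1581 left).
+365 (one year) → Feb 27, 1638 (1216 left).
+365 (one year) → Feb 27, 1639 (851 left).
+365 (one year) → Feb 27, 1640 (486 left).
+366 (one year; includes Feb 29, 1640) → Feb 27, 1641 (120 left).
Feb has 28 days: +2 → Mar 1, 1641 (118 left).
Mar has 31 days: +31 → Apr 1, 1641 (87 left).
Apr has 30 days: +30 → May 1, 1641 (57 left).
May has 31 days: +31 → Jun 1, 1641 (26 left).
+26 → Jun 27, 1641.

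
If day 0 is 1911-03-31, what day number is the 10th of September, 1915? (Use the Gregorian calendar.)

1624

Mar 31, 1911 → Mar 31, 1912: 366 days (Feb 29, 1912 is in that span).
Mar 31, 1912 → Mar 31, 1913: 365 days.
Mar 31, 1913 → Mar 31, 1914: 365 days.
Mar 31, 1914 → Mar 31, 1915: 365 days.
Mar 31, 1915 → Apr 30, 1915: 30 days (March has 31).
Apr 30, 1915 → May 30, 1915: 30 days (April has 30).
May 30, 1915 → Jun 30, 1915: 31 days (May has 31).
Jun 30, 1915 → Jul 30, 1915: 30 days (June has 30).
Jul 30, 1915 → Aug 30, 1915: 31 days (July has 31).
Aug 30, 1915 → Sep 10, 1915: 11 days.
Total: 1624 days.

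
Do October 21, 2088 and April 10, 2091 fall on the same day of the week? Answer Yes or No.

No

From Oct 21, 2088 to Apr 10, 2091 is 901 days.
901 mod 7 = 5, so they are different weekdays.
(Oct 21, 2088 is a Thursday; Apr 10, 2091 is a Tuesday.)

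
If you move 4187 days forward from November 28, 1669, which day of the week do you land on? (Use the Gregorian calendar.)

Nov 28, 1669 is a Thursday.
4187 mod 7 = 1, so 4187 days after a Thursday is Thursday + 1 = Friday.

Friday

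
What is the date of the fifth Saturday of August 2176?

August 31, 2176

August 1, 2176 is a Thursday.
The first Saturday is therefore August 3 (2 days later).
The fifth Saturday is 3 + 4×7 = August 31.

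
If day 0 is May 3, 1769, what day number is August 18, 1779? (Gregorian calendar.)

3759

May 3, 1769 → May 3, 1770: 365 days.
May 3, 1770 → May 3, 1771: 365 days.
May 3, 1771 → May 3, 1772: 366 days (Feb 29, 1772 is in that span).
May 3, 1772 → May 3, 1773: 365 days.
May 3, 1773 → May 3, 1774: 365 days.
May 3, 1774 → May 3, 1775: 365 days.
May 3, 1775 → May 3, 1776: 366 days (Feb 29, 1776 is in that span).
May 3, 1776 → May 3, 1777: 365 days.
May 3, 1777 → May 3, 1778: 365 days.
May 3, 1778 → May 3, 1779: 365 days.
May 3, 1779 → Jun 3, 1779: 31 days (May has 31).
Jun 3, 1779 → Jul 3, 1779: 30 days (June has 30).
Jul 3, 1779 → Aug 3, 1779: 31 days (July has 31).
Aug 3, 1779 → Aug 18, 1779: 15 days.
Total: 3759 days.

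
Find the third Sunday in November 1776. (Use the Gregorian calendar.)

November 1, 1776 is a Friday.
The first Sunday is therefore November 3 (2 days later).
The third Sunday is 3 + 2×7 = November 17.

November 17, 1776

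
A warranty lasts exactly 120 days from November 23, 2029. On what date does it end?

March 23, 2030

Nov has 30 days: +8 → Dec 1, 2029 (112 left).
Dec has 31 days: +31 → Jan 1, 2030 (81 left).
Jan has 31 days: +31 → Feb 1, 2030 (50 left).
Feb has 28 days: +28 → Mar 1, 2030 (22 left).
+22 → Mar 23, 2030.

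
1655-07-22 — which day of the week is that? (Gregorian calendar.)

Doomsday rule: the anchor day for the 1600s is Tuesday. For year 55: 55÷12 = 4 r 7, and 7÷4 = 1, so 4+7+1 = 12.
Tuesday + 12 ≡ Sunday — that's 1655's doomsday.
In July the doomsday date is Jul 11.
Jul 22 is 11 days after Jul 11; 11 mod 7 = 4, so Sunday + 4 = Thursday.

Thursday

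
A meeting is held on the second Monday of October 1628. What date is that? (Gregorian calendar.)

October 9, 1628

October 1, 1628 is a Sunday.
The first Monday is therefore October 2 (1 days later).
The second Monday is 2 + 1×7 = October 9.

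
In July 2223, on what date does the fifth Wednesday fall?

July 30, 2223

July 1, 2223 is a Tuesday.
The first Wednesday is therefore July 2 (1 days later).
The fifth Wednesday is 2 + 4×7 = July 30.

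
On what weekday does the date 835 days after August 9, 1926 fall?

Wednesday

First find the weekday of Aug 9, 1926. Doomsday rule: the anchor day for the 1900s is Wednesday. For year 26: 26÷12 = 2 r 2, and 2÷4 = 0, so 2+2+0 = 4.
Wednesday + 4 ≡ Sunday — that's 1926's doomsday.
In August the doomsday date is Aug 8.
Aug 9 is 1 day after Aug 8; 1 mod 7 = 1, so Sunday + 1 = Monday.
835 mod 7 = 2, so 835 days after a Monday is Monday + 2 = Wednesday.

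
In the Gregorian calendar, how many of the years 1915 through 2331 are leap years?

101

Multiples of 4 in [1915,2331]: 104.
Of those, multiples of 100: 4 (not leap unless ÷400).
Multiples of 400: 1.
Leap years = 104 − 4 + 1 = 101.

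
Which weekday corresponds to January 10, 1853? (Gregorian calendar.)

Doomsday rule: the anchor day for the 1800s is Friday. For year 53: 53÷12 = 4 r 5, and 5÷4 = 1, so 4+5+1 = 10.
Friday + 10 ≡ Monday — that's 1853's doomsday.
In January the doomsday date is Jan 3 (1853 is not a leap year).
Jan 10 is 7 days after Jan 3; 7 mod 7 = 0, so Monday + 0 = Monday.

Monday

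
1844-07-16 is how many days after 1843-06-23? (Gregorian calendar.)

389

Jun 23, 1843 → Jul 23, 1843: 30 days (June has 30).
Jul 23, 1843 → Aug 23, 1843: 31 days (July has 31).
Aug 23, 1843 → Sep 23, 1843: 31 days (August has 31).
Sep 23, 1843 → Oct 23, 1843: 30 days (September has 30).
Oct 23, 1843 → Nov 23, 1843: 31 days (October has 31).
Nov 23, 1843 → Dec 23, 1843: 30 days (November has 30).
Dec 23, 1843 → Jan 23, 1844: 31 days (December has 31).
Jan 23, 1844 → Feb 23, 1844: 31 days (January has 31).
Feb 23, 1844 → Mar 23, 1844: 29 days (February has 29).
Mar 23, 1844 → Apr 23, 1844: 31 days (March has 31).
Apr 23, 1844 → May 23, 1844: 30 days (April has 30).
May 23, 1844 → Jun 23, 1844: 31 days (May has 31).
Jun 23, 1844 → Jul 16, 1844: 23 days.
Total: 389 days.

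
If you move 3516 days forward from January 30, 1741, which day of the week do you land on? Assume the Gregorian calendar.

Jan 30, 1741 is a Monday.
3516 mod 7 = 2, so 3516 days after a Monday is Monday + 2 = Wednesday.

Wednesday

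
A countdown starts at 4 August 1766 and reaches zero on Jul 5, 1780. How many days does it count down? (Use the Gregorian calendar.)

Aug 4, 1766 → Aug 4, 1767: 365 days.
Aug 4, 1767 → Aug 4, 1768: 366 days (Feb 29, 1768 is in that span).
Aug 4, 1768 → Aug 4, 1769: 365 days.
Aug 4, 1769 → Aug 4, 1770: 365 days.
Aug 4, 1770 → Aug 4, 1771: 365 days.
Aug 4, 1771 → Aug 4, 1772: 366 days (Feb 29, 1772 is in that span).
Aug 4, 1772 → Aug 4, 1773: 365 days.
Aug 4, 1773 → Aug 4, 1774: 365 days.
Aug 4, 1774 → Aug 4, 1775: 365 days.
Aug 4, 1775 → Aug 4, 1776: 366 days (Feb 29, 1776 is in that span).
Aug 4, 1776 → Aug 4, 1777: 365 days.
Aug 4, 1777 → Aug 4, 1778: 365 days.
Aug 4, 1778 → Aug 4, 1779: 365 days.
Aug 4, 1779 → Sep 4, 1779: 31 days (August has 31).
Sep 4, 1779 → Oct 4, 1779: 30 days (September has 30).
Oct 4, 1779 → Nov 4, 1779: 31 days (October has 31).
Nov 4, 1779 → Dec 4, 1779: 30 days (November has 30).
Dec 4, 1779 → Jan 4, 1780: 31 days (December has 31).
Jan 4, 1780 → Feb 4, 1780: 31 days (January has 31).
Feb 4, 1780 → Mar 4, 1780: 29 days (February has 29).
Mar 4, 1780 → Apr 4, 1780: 31 days (March has 31).
Apr 4, 1780 → May 4, 1780: 30 days (April has 30).
May 4, 1780 → Jun 4, 1780: 31 days (May has 31).
Jun 4, 1780 → Jul 4, 1780: 30 days (June has 30).
Jul 4, 1780 → Jul 5, 1780: 1 days.
Total: 5084 days.

5084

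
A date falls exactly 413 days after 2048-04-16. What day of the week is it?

Thursday

First find the weekday of Apr 16, 2048. Doomsday rule: the anchor day for the 2000s is Tuesday. For year 48: 48÷12 = 4 r 0, and 0÷4 = 0, so 4+0+0 = 4.
Tuesday + 4 ≡ Saturday — that's 2048's doomsday.
In April the doomsday date is Apr 4.
Apr 16 is 12 days after Apr 4; 12 mod 7 = 5, so Saturday + 5 = Thursday.
413 mod 7 = 0, so 413 days after a Thursday is Thursday + 0 = Thursday.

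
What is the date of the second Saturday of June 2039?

June 11, 2039

June 1, 2039 is a Wednesday.
The first Saturday is therefore June 4 (3 days later).
The second Saturday is 4 + 1×7 = June 11.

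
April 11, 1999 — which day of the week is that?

January 1, 1999 is a Friday.
Jan 1, 1999 → Feb 1, 1999: 31 days (January has 31).
Feb 1, 1999 → Mar 1, 1999: 28 days (February has 28).
Mar 1, 1999 → Apr 1, 1999: 31 days (March has 31).
Apr 1, 1999 → Apr 11, 1999: 10 days.
Total: 100 days.
100 mod 7 = 2, so Friday + 2 = Sunday.

Sunday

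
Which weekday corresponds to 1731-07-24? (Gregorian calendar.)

Doomsday rule: the anchor day for the 1700s is Sunday. For year 31: 31÷12 = 2 r 7, and 7÷4 = 1, so 2+7+1 = 10.
Sunday + 10 ≡ Wednesday — that's 1731's doomsday.
In July the doomsday date is Jul 11.
Jul 24 is 13 days after Jul 11; 13 mod 7 = 6, so Wednesday + 6 = Tuesday.

Tuesday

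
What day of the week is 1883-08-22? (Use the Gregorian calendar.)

Wednesday

Doomsday rule: the anchor day for the 1800s is Friday. For year 83: 83÷12 = 6 r 11, and 11÷4 = 2, so 6+11+2 = 19.
Friday + 19 ≡ Wednesday — that's 1883's doomsday.
In August the doomsday date is Aug 8.
Aug 22 is 14 days after Aug 8; 14 mod 7 = 0, so Wednesday + 0 = Wednesday.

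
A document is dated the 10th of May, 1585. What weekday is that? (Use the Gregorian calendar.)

Doomsday rule: the anchor day for the 1500s is Wednesday. For year 85: 85÷12 = 7 r 1, and 1÷4 = 0, so 7+1+0 = 8.
Wednesday + 8 ≡ Thursday — that's 1585's doomsday.
In May the doomsday date is May 9.
May 10 is 1 day after May 9; 1 mod 7 = 1, so Thursday + 1 = Friday.

Friday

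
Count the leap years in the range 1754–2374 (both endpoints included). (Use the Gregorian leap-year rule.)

Multiples of 4 in [1754,2374]: 155.
Of those, multiples of 100: 6 (not leap unless ÷400).
Multiples of 400: 1.
Leap years = 155 − 6 + 1 = 150.

150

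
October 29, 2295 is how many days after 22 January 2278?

Jan 22, 2278 → Jan 22, 2279: 365 days.
Jan 22, 2279 → Jan 22, 2280: 365 days.
Jan 22, 2280 → Jan 22, 2281: 366 days (Feb 29, 2280 is in that span).
Jan 22, 2281 → Jan 22, 2282: 365 days.
Jan 22, 2282 → Jan 22, 2283: 365 days.
Jan 22, 2283 → Jan 22, 2284: 365 days.
Jan 22, 2284 → Jan 22, 2285: 366 days (Feb 29, 2284 is in that span).
Jan 22, 2285 → Jan 22, 2286: 365 days.
Jan 22, 2286 → Jan 22, 2287: 365 days.
Jan 22, 2287 → Jan 22, 2288: 365 days.
Jan 22, 2288 → Jan 22, 2289: 366 days (Feb 29, 2288 is in that span).
Jan 22, 2289 → Jan 22, 2290: 365 days.
Jan 22, 2290 → Jan 22, 2291: 365 days.
Jan 22, 2291 → Jan 22, 2292: 365 days.
Jan 22, 2292 → Jan 22, 2293: 366 days (Feb 29, 2292 is in that span).
Jan 22, 2293 → Jan 22, 2294: 365 days.
Jan 22, 2294 → Jan 22, 2295: 365 days.
Jan 22, 2295 → Feb 22, 2295: 31 days (January has 31).
Feb 22, 2295 → Mar 22, 2295: 28 days (February has 28).
Mar 22, 2295 → Apr 22, 2295: 31 days (March has 31).
Apr 22, 2295 → May 22, 2295: 30 days (April has 30).
May 22, 2295 → Jun 22, 2295: 31 days (May has 31).
Jun 22, 2295 → Jul 22, 2295: 30 days (June has 30).
Jul 22, 2295 → Aug 22, 2295: 31 days (July has 31).
Aug 22, 2295 → Sep 22, 2295: 31 days (August has 31).
Sep 22, 2295 → Oct 22, 2295: 30 days (September has 30).
Oct 22, 2295 → Oct 29, 2295: 7 days.
Total: 6489 days.

6489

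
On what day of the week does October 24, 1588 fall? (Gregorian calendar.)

Doomsday rule: the anchor day for the 1500s is Wednesday. For year 88: 88÷12 = 7 r 4, and 4÷4 = 1, so 7+4+1 = 12.
Wednesday + 12 ≡ Monday — that's 1588's doomsday.
In October the doomsday date is Oct 10.
Oct 24 is 14 days after Oct 10; 14 mod 7 = 0, so Monday + 0 = Monday.

Monday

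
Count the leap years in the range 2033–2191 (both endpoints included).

38

Multiples of 4 in [2033,2191]: 39.
Of those, multiples of 100: 1 (not leap unless ÷400).
Multiples of 400: 0.
Leap years = 39 − 1 + 0 = 38.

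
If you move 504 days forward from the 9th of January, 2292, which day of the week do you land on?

First find the weekday of Jan 9, 2292. Doomsday rule: the anchor day for the 2200s is Friday. For year 92: 92÷12 = 7 r 8, and 8÷4 = 2, so 7+8+2 = 17.
Friday + 17 ≡ Monday — that's 2292's doomsday.
In January the doomsday date is Jan 4 (2292 is a leap year (divisible by 4)).
Jan 9 is 5 days after Jan 4; 5 mod 7 = 5, so Monday + 5 = Saturday.
504 mod 7 = 0, so 504 days after a Saturday is Saturday + 0 = Saturday.

Saturday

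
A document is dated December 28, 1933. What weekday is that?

January 1, 1933 is a Sunday.
Jan 1, 1933 → Feb 1, 1933: 31 days (January has 31).
Feb 1, 1933 → Mar 1, 1933: 28 days (February has 28).
Mar 1, 1933 → Apr 1, 1933: 31 days (March has 31).
Apr 1, 1933 → May 1, 1933: 30 days (April has 30).
May 1, 1933 → Jun 1, 1933: 31 days (May has 31).
Jun 1, 1933 → Jul 1, 1933: 30 days (June has 30).
Jul 1, 1933 → Aug 1, 1933: 31 days (July has 31).
Aug 1, 1933 → Sep 1, 1933: 31 days (August has 31).
Sep 1, 1933 → Oct 1, 1933: 30 days (September has 30).
Oct 1, 1933 → Nov 1, 1933: 31 days (October has 31).
Nov 1, 1933 → Dec 1, 1933: 30 days (November has 30).
Dec 1, 1933 → Dec 28, 1933: 27 days.
Total: 361 days.
361 mod 7 = 4, so Sunday + 4 = Thursday.

Thursday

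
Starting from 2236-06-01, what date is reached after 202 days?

Jun has 30 days: +30 → Jul 1, 2236 (172 left).
Jul has 31 days: +31 → Aug 1, 2236 (141 left).
Aug has 31 days: +31 → Sep 1, 2236 (110 left).
Sep has 30 days: +30 → Oct 1, 2236 (80 left).
Oct has 31 days: +31 → Nov 1, 2236 (49 left).
Nov has 30 days: +30 → Dec 1, 2236 (19 left).
+19 → Dec 20, 2236.

December 20, 2236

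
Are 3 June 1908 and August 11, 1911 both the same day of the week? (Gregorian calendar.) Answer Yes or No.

From Jun 3, 1908 to Aug 11, 1911 is 1164 days.
1164 mod 7 = 2, so they are different weekdays.
(Jun 3, 1908 is a Wednesday; Aug 11, 1911 is a Friday.)

No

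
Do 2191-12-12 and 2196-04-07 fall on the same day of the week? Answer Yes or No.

No

From Dec 12, 2191 to Apr 7, 2196 is 1578 days.
1578 mod 7 = 3, so they are different weekdays.
(Dec 12, 2191 is a Monday; Apr 7, 2196 is a Thursday.)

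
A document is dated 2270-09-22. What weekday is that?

Doomsday rule: the anchor day for the 2200s is Friday. For year 70: 70÷12 = 5 r 10, and 10÷4 = 2, so 5+10+2 = 17.
Friday + 17 ≡ Monday — that's 2270's doomsday.
In September the doomsday date is Sep 5.
Sep 22 is 17 days after Sep 5; 17 mod 7 = 3, so Monday + 3 = Thursday.

Thursday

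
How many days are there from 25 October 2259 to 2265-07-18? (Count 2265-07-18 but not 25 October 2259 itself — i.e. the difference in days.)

Oct 25, 2259 → Oct 25, 2260: 366 days (Feb 29, 2260 is in that span).
Oct 25, 2260 → Oct 25, 2261: 365 days.
Oct 25, 2261 → Oct 25, 2262: 365 days.
Oct 25, 2262 → Oct 25, 2263: 365 days.
Oct 25, 2263 → Oct 25, 2264: 366 days (Feb 29, 2264 is in that span).
Oct 25, 2264 → Nov 25, 2264: 31 days (October has 31).
Nov 25, 2264 → Dec 25, 2264: 30 days (November has 30).
Dec 25, 2264 → Jan 25, 2265: 31 days (December has 31).
Jan 25, 2265 → Feb 25, 2265: 31 days (January has 31).
Feb 25, 2265 → Mar 25, 2265: 28 days (February has 28).
Mar 25, 2265 → Apr 25, 2265: 31 days (March has 31).
Apr 25, 2265 → May 25, 2265: 30 days (April has 30).
May 25, 2265 → Jun 25, 2265: 31 days (May has 31).
Jun 25, 2265 → Jul 18, 2265: 23 days.
Total: 2093 days.

2093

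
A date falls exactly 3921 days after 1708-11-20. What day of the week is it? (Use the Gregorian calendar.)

Wednesday

First find the weekday of Nov 20, 1708. Doomsday rule: the anchor day for the 1700s is Sunday. For year 08: 8÷12 = 0 r 8, and 8÷4 = 2, so 0+8+2 = 10.
Sunday + 10 ≡ Wednesday — that's 1708's doomsday.
In November the doomsday date is Nov 7.
Nov 20 is 13 days after Nov 7; 13 mod 7 = 6, so Wednesday + 6 = Tuesday.
3921 mod 7 = 1, so 3921 days after a Tuesday is Tuesday + 1 = Wednesday.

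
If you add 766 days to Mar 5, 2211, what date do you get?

April 9, 2213

+366 (one year; includes Feb 29, 2212) → Mar 5, 2212 (400 left).
Mar has 31 days: +27 → Apr 1, 2212 (373 left).
Apr has 30 days: +30 → May 1, 2212 (343 left).
May has 31 days: +31 → Jun 1, 2212 (312 left).
Jun has 30 days: +30 → Jul 1, 2212 (282 left).
Jul has 31 days: +31 → Aug 1, 2212 (251 left).
Aug has 31 days: +31 → Sep 1, 2212 (220 left).
Sep has 30 days: +30 → Oct 1, 2212 (190 left).
Oct has 31 days: +31 → Nov 1, 2212 (159 left).
Nov has 30 days: +30 → Dec 1, 2212 (129 left).
Dec has 31 days: +31 → Jan 1, 2213 (98 left).
Jan has 31 days: +31 → Feb 1, 2213 (67 left).
Feb has 28 days: +28 → Mar 1, 2213 (39 left).
Mar has 31 days: +31 → Apr 1, 2213 (8 left).
+8 → Apr 9, 2213.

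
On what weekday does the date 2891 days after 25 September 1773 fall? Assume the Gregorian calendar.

Saturday

Sep 25, 1773 is a Saturday.
2891 mod 7 = 0, so 2891 days after a Saturday is Saturday + 0 = Saturday.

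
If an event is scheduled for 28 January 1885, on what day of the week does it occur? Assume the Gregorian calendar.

Wednesday

Doomsday rule: the anchor day for the 1800s is Friday. For year 85: 85÷12 = 7 r 1, and 1÷4 = 0, so 7+1+0 = 8.
Friday + 8 ≡ Saturday — that's 1885's doomsday.
In January the doomsday date is Jan 3 (1885 is not a leap year).
Jan 28 is 25 days after Jan 3; 25 mod 7 = 4, so Saturday + 4 = Wednesday.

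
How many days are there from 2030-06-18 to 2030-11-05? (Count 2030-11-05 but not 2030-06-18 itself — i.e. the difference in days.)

140

Jun 18, 2030 → Jul 18, 2030: 30 days (June has 30).
Jul 18, 2030 → Aug 18, 2030: 31 days (July has 31).
Aug 18, 2030 → Sep 18, 2030: 31 days (August has 31).
Sep 18, 2030 → Oct 18, 2030: 30 days (September has 30).
Oct 18, 2030 → Nov 5, 2030: 18 days.
Total: 140 days.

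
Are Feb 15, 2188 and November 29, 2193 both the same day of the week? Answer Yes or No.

From Feb 15, 2188 to Nov 29, 2193 is 2114 days.
2114 mod 7 = 0, so they are the same weekday.
(Feb 15, 2188 is a Friday; Nov 29, 2193 is a Friday.)

Yes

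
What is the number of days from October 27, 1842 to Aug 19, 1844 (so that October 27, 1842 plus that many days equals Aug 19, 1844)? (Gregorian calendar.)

662

Oct 27, 1842 → Oct 27, 1843: 365 days.
Oct 27, 1843 → Nov 27, 1843: 31 days (October has 31).
Nov 27, 1843 → Dec 27, 1843: 30 days (November has 30).
Dec 27, 1843 → Jan 27, 1844: 31 days (December has 31).
Jan 27, 1844 → Feb 27, 1844: 31 days (January has 31).
Feb 27, 1844 → Mar 27, 1844: 29 days (February has 29).
Mar 27, 1844 → Apr 27, 1844: 31 days (March has 31).
Apr 27, 1844 → May 27, 1844: 30 days (April has 30).
May 27, 1844 → Jun 27, 1844: 31 days (May has 31).
Jun 27, 1844 → Jul 27, 1844: 30 days (June has 30).
Jul 27, 1844 → Aug 19, 1844: 23 days.
Total: 662 days.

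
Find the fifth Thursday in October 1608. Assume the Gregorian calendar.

October 30, 1608

October 1, 1608 is a Wednesday.
The first Thursday is therefore October 2 (1 days later).
The fifth Thursday is 2 + 4×7 = October 30.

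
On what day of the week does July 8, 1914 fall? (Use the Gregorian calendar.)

Wednesday

Doomsday rule: the anchor day for the 1900s is Wednesday. For year 14: 14÷12 = 1 r 2, and 2÷4 = 0, so 1+2+0 = 3.
Wednesday + 3 ≡ Saturday — that's 1914's doomsday.
In July the doomsday date is Jul 11.
Jul 8 is 3 days before Jul 11; 3 mod 7 = 3, so Saturday − 3 = Wednesday.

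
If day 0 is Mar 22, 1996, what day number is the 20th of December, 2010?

5386

Mar 22, 1996 → Mar 22, 1997: 365 days.
Mar 22, 1997 → Mar 22, 1998: 365 days.
Mar 22, 1998 → Mar 22, 1999: 365 days.
Mar 22, 1999 → Mar 22, 2000: 366 days (Feb 29, 2000 is in that span).
Mar 22, 2000 → Mar 22, 2001: 365 days.
Mar 22, 2001 → Mar 22, 2002: 365 days.
Mar 22, 2002 → Mar 22, 2003: 365 days.
Mar 22, 2003 → Mar 22, 2004: 366 days (Feb 29, 2004 is in that span).
Mar 22, 2004 → Mar 22, 2005: 365 days.
Mar 22, 2005 → Mar 22, 2006: 365 days.
Mar 22, 2006 → Mar 22, 2007: 365 days.
Mar 22, 2007 → Mar 22, 2008: 366 days (Feb 29, 2008 is in that span).
Mar 22, 2008 → Mar 22, 2009: 365 days.
Mar 22, 2009 → Mar 22, 2010: 365 days.
Mar 22, 2010 → Apr 22, 2010: 31 days (March has 31).
Apr 22, 2010 → May 22, 2010: 30 days (April has 30).
May 22, 2010 → Jun 22, 2010: 31 days (May has 31).
Jun 22, 2010 → Jul 22, 2010: 30 days (June has 30).
Jul 22, 2010 → Aug 22, 2010: 31 days (July has 31).
Aug 22, 2010 → Sep 22, 2010: 31 days (August has 31).
Sep 22, 2010 → Oct 22, 2010: 30 days (September has 30).
Oct 22, 2010 → Nov 22, 2010: 31 days (October has 31).
Nov 22, 2010 → Dec 20, 2010: 28 days.
Total: 5386 days.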